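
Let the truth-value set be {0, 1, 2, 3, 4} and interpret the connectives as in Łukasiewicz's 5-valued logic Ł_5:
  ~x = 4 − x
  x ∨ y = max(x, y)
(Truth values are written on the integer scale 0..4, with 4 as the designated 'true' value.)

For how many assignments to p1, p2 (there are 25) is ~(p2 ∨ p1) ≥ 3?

value 4: 1 assignment (counts)
value 3: 3 assignments (counts)
value 2: 5 assignments
value 1: 7 assignments
value 0: 9 assignments
So 4 of the 25 assignments meet the threshold.

4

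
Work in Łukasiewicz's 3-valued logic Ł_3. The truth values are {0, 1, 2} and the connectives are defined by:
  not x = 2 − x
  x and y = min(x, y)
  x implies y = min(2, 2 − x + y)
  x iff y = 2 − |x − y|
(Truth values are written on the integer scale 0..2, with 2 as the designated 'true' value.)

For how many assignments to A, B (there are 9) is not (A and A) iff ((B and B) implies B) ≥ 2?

3

A = 0, B = 0 ↦ 2  ≥
A = 0, B = 1 ↦ 2  ≥
A = 0, B = 2 ↦ 2  ≥
A = 1, B = 0 ↦ 1  <
A = 1, B = 1 ↦ 1  <
A = 1, B = 2 ↦ 1  <
A = 2, B = 0 ↦ 0  <
A = 2, B = 1 ↦ 0  <
A = 2, B = 2 ↦ 0  <
So 3 of the 9 assignments meet the threshold.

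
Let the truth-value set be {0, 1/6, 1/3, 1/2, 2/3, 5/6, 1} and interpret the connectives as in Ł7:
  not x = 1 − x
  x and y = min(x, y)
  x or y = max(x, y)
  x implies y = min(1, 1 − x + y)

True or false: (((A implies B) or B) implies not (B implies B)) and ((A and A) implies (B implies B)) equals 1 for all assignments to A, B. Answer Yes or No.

No

Counterexample: take A = 0, B = 0.
A implies B = 0 implies 0 = 1
(A implies B) or B = 1 or 0 = 1
B implies B = 0 implies 0 = 1
not (B implies B) = not 1 = 0
((A implies B) or B) implies not (B implies B) = 1 implies 0 = 0
A and A = 0 and 0 = 0
B implies B = 0 implies 0 = 1
(A and A) implies (B implies B) = 0 implies 1 = 1
(((A implies B) or B) implies not (B implies B)) and ((A and A) implies (B implies B)) = 0 and 1 = 0
This gives 0 ≠ 1.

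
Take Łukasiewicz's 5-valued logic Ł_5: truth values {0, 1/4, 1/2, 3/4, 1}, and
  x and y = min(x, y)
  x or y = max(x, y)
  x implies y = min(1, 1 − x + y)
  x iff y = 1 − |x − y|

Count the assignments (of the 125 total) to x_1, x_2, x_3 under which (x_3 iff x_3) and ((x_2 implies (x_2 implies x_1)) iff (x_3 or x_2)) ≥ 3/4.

64

value 1: 27 assignments (counts)
value 3/4: 37 assignments (counts)
value 1/2: 31 assignments
value 1/4: 20 assignments
value 0: 10 assignments
So 64 of the 125 assignments meet the threshold.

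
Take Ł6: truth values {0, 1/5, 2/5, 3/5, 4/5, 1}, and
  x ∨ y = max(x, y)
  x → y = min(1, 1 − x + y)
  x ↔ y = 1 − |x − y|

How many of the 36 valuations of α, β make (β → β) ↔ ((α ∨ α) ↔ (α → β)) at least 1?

3

value 1: 3 assignments (counts)
value 4/5: 7 assignments
value 3/5: 6 assignments
value 2/5: 7 assignments
value 1/5: 6 assignments
value 0: 7 assignments
So 3 of the 36 assignments meet the threshold.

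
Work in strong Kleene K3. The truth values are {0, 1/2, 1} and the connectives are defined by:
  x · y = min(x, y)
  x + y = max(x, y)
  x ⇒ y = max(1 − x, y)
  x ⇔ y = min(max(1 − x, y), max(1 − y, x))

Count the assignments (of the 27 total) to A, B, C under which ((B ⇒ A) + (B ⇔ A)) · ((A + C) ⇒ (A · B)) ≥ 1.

value 1: 4 assignments (counts)
value 1/2: 14 assignments
value 0: 9 assignments
So 4 of the 27 assignments meet the threshold.

4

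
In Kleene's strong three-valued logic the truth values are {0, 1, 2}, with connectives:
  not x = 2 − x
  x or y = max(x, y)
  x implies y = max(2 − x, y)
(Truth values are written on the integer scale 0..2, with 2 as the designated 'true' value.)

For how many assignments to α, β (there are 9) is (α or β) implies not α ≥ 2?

α = 0, β = 0 ↦ 2  ≥
α = 0, β = 1 ↦ 2  ≥
α = 0, β = 2 ↦ 2  ≥
α = 1, β = 0 ↦ 1  <
α = 1, β = 1 ↦ 1  <
α = 1, β = 2 ↦ 1  <
α = 2, β = 0 ↦ 0  <
α = 2, β = 1 ↦ 0  <
α = 2, β = 2 ↦ 0  <
So 3 of the 9 assignments meet the threshold.

3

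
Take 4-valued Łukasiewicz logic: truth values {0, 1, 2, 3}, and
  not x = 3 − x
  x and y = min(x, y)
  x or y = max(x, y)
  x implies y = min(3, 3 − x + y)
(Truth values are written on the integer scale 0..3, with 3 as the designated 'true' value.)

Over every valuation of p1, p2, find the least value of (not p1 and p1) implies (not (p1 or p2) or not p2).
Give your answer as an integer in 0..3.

Take p1 = 1, p2 = 3:
not p1 = not 1 = 2
not p1 and p1 = 2 and 1 = 1
p1 or p2 = 1 or 3 = 3
not (p1 or p2) = not 3 = 0
not p2 = not 3 = 0
not (p1 or p2) or not p2 = 0 or 0 = 0
(not p1 and p1) implies (not (p1 or p2) or not p2) = 1 implies 0 = 2
No assignment yields a value below 2, so this is the minimum.

2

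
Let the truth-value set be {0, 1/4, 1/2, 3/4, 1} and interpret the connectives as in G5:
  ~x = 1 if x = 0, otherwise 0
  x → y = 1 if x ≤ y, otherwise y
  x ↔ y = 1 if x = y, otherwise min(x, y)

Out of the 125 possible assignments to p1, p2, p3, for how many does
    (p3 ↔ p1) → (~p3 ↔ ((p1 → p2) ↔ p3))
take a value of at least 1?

value 1: 56 assignments (counts)
value 0: 69 assignments
So 56 of the 125 assignments meet the threshold.

56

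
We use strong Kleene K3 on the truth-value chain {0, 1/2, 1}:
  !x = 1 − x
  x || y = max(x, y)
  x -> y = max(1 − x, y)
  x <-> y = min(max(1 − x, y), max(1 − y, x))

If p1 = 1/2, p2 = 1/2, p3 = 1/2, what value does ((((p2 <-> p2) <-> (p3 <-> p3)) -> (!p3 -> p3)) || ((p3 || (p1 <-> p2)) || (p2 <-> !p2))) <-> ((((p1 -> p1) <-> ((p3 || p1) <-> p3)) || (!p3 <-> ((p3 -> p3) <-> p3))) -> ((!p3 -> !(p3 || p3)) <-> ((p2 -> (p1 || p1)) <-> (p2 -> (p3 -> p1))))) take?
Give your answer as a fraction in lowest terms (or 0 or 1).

1/2

p2 <-> p2 = 1/2 <-> 1/2 = 1/2
p3 <-> p3 = 1/2 <-> 1/2 = 1/2
(p2 <-> p2) <-> (p3 <-> p3) = 1/2 <-> 1/2 = 1/2
!p3 = !1/2 = 1/2
!p3 -> p3 = 1/2 -> 1/2 = 1/2
((p2 <-> p2) <-> (p3 <-> p3)) -> (!p3 -> p3) = 1/2 -> 1/2 = 1/2
p1 <-> p2 = 1/2 <-> 1/2 = 1/2
p3 || (p1 <-> p2) = 1/2 || 1/2 = 1/2
!p2 = !1/2 = 1/2
p2 <-> !p2 = 1/2 <-> 1/2 = 1/2
(p3 || (p1 <-> p2)) || (p2 <-> !p2) = 1/2 || 1/2 = 1/2
(((p2 <-> p2) <-> (p3 <-> p3)) -> (!p3 -> p3)) || ((p3 || (p1 <-> p2)) || (p2 <-> !p2)) = 1/2 || 1/2 = 1/2
p1 -> p1 = 1/2 -> 1/2 = 1/2
p3 || p1 = 1/2 || 1/2 = 1/2
(p3 || p1) <-> p3 = 1/2 <-> 1/2 = 1/2
(p1 -> p1) <-> ((p3 || p1) <-> p3) = 1/2 <-> 1/2 = 1/2
!p3 = !1/2 = 1/2
p3 -> p3 = 1/2 -> 1/2 = 1/2
(p3 -> p3) <-> p3 = 1/2 <-> 1/2 = 1/2
!p3 <-> ((p3 -> p3) <-> p3) = 1/2 <-> 1/2 = 1/2
((p1 -> p1) <-> ((p3 || p1) <-> p3)) || (!p3 <-> ((p3 -> p3) <-> p3)) = 1/2 || 1/2 = 1/2
!p3 = !1/2 = 1/2
p3 || p3 = 1/2 || 1/2 = 1/2
!(p3 || p3) = !1/2 = 1/2
!p3 -> !(p3 || p3) = 1/2 -> 1/2 = 1/2
p1 || p1 = 1/2 || 1/2 = 1/2
p2 -> (p1 || p1) = 1/2 -> 1/2 = 1/2
p3 -> p1 = 1/2 -> 1/2 = 1/2
p2 -> (p3 -> p1) = 1/2 -> 1/2 = 1/2
(p2 -> (p1 || p1)) <-> (p2 -> (p3 -> p1)) = 1/2 <-> 1/2 = 1/2
(!p3 -> !(p3 || p3)) <-> ((p2 -> (p1 || p1)) <-> (p2 -> (p3 -> p1))) = 1/2 <-> 1/2 = 1/2
(((p1 -> p1) <-> ((p3 || p1) <-> p3)) || (!p3 <-> ((p3 -> p3) <-> p3))) -> ((!p3 -> !(p3 || p3)) <-> ((p2 -> (p1 || p1)) <-> (p2 -> (p3 -> p1)))) = 1/2 -> 1/2 = 1/2
((((p2 <-> p2) <-> (p3 <-> p3)) -> (!p3 -> p3)) || ((p3 || (p1 <-> p2)) || (p2 <-> !p2))) <-> ((((p1 -> p1) <-> ((p3 || p1) <-> p3)) || (!p3 <-> ((p3 -> p3) <-> p3))) -> ((!p3 -> !(p3 || p3)) <-> ((p2 -> (p1 || p1)) <-> (p2 -> (p3 -> p1))))) = 1/2 <-> 1/2 = 1/2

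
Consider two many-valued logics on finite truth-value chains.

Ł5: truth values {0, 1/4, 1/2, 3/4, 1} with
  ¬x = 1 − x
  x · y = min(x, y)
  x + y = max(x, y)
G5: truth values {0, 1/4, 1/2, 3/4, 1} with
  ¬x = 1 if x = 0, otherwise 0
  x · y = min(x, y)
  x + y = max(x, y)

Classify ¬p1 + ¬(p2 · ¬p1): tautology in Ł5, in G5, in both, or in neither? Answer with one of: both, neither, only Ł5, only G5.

only G5

In Ł5: at p1 = 1/4, p2 = 1/4 the value is 3/4 — not a tautology.
In G5: every assignment gives 1 — tautology.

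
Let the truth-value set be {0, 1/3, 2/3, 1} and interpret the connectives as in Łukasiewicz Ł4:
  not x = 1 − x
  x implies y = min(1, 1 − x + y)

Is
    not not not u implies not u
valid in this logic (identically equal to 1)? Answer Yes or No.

Yes

u = 0 ↦ 1
u = 1/3 ↦ 1
u = 2/3 ↦ 1
u = 1 ↦ 1
Every assignment gives a value ≥ 1.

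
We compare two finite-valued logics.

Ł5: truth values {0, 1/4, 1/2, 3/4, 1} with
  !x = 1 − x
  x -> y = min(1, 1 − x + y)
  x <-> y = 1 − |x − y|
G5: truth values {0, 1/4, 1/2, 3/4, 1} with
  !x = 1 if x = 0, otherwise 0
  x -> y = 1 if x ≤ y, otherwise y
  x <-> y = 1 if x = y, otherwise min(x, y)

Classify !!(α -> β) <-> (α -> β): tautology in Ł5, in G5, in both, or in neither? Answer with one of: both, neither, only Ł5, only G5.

In Ł5: every assignment gives 1 — tautology.
In G5: at α = 1/2, β = 1/4 the value is 1/4 — not a tautology.

only Ł5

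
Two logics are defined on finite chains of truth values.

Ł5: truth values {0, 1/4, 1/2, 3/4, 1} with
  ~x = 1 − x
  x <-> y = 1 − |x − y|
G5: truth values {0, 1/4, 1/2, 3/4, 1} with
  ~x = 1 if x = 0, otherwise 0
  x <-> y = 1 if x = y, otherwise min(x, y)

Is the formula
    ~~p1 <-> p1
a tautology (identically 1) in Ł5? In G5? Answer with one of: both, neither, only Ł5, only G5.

In Ł5: every assignment gives 1 — tautology.
In G5: at p1 = 1/4 the value is 1/4 — not a tautology.

only Ł5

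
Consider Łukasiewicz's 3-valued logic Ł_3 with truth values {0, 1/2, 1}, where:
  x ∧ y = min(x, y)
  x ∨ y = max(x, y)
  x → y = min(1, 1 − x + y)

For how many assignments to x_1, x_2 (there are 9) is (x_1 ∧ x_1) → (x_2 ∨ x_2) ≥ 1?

6

x_1 = 0, x_2 = 0 ↦ 1  ≥
x_1 = 0, x_2 = 1/2 ↦ 1  ≥
x_1 = 0, x_2 = 1 ↦ 1  ≥
x_1 = 1/2, x_2 = 0 ↦ 1/2  <
x_1 = 1/2, x_2 = 1/2 ↦ 1  ≥
x_1 = 1/2, x_2 = 1 ↦ 1  ≥
x_1 = 1, x_2 = 0 ↦ 0  <
x_1 = 1, x_2 = 1/2 ↦ 1/2  <
x_1 = 1, x_2 = 1 ↦ 1  ≥
So 6 of the 9 assignments meet the threshold.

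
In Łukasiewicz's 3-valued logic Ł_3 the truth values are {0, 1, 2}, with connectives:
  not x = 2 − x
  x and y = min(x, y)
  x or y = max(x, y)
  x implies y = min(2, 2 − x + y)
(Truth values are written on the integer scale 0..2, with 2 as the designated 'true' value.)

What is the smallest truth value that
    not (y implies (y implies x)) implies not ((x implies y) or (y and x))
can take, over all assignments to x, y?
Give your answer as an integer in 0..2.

Take x = 0, y = 2:
y implies x = 2 implies 0 = 0
y implies (y implies x) = 2 implies 0 = 0
not (y implies (y implies x)) = not 0 = 2
x implies y = 0 implies 2 = 2
y and x = 2 and 0 = 0
(x implies y) or (y and x) = 2 or 0 = 2
not ((x implies y) or (y and x)) = not 2 = 0
not (y implies (y implies x)) implies not ((x implies y) or (y and x)) = 2 implies 0 = 0
No assignment yields a value below 0, so this is the minimum.

0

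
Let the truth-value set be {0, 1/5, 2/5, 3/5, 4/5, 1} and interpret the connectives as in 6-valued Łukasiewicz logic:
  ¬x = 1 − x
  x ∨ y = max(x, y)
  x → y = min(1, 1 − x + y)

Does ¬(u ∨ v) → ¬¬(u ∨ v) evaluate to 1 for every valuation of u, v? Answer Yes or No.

No

Counterexample: take u = 0, v = 0.
u ∨ v = 0 ∨ 0 = 0
¬(u ∨ v) = ¬0 = 1
u ∨ v = 0 ∨ 0 = 0
¬(u ∨ v) = ¬0 = 1
¬¬(u ∨ v) = ¬1 = 0
¬(u ∨ v) → ¬¬(u ∨ v) = 1 → 0 = 0
This gives 0 ≠ 1.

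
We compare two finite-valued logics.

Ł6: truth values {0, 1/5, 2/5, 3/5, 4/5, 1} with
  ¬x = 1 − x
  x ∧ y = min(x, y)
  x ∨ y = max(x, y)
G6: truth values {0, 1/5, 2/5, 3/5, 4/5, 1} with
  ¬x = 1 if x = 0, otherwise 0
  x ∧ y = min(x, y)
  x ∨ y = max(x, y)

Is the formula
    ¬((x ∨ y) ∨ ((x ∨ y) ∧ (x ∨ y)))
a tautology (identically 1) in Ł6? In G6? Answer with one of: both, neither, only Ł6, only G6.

neither

In Ł6: at x = 0, y = 1/5 the value is 4/5 — not a tautology.
In G6: at x = 0, y = 1/5 the value is 0 — not a tautology.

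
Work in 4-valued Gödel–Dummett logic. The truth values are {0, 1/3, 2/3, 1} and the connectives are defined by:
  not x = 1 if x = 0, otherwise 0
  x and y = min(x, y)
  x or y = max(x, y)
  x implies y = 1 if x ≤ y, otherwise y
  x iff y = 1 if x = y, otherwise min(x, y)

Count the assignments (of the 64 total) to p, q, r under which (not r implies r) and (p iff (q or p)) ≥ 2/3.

33

value 1: 30 assignments (counts)
value 2/3: 3 assignments (counts)
value 1/3: 6 assignments
value 0: 25 assignments
So 33 of the 64 assignments meet the threshold.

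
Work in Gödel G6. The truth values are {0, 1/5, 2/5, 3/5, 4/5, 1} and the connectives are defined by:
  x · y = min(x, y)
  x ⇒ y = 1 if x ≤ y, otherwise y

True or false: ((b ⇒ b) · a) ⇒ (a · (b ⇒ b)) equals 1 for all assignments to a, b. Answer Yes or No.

At a = 2/5, b = 3/5, for instance:
b ⇒ b = 3/5 ⇒ 3/5 = 1
(b ⇒ b) · a = 1 · 2/5 = 2/5
a · (b ⇒ b) = 2/5 · 1 = 2/5
((b ⇒ b) · a) ⇒ (a · (b ⇒ b)) = 2/5 ⇒ 2/5 = 1
and checking the remaining 35 assignments likewise gives ≥ 1 in every case.

Yes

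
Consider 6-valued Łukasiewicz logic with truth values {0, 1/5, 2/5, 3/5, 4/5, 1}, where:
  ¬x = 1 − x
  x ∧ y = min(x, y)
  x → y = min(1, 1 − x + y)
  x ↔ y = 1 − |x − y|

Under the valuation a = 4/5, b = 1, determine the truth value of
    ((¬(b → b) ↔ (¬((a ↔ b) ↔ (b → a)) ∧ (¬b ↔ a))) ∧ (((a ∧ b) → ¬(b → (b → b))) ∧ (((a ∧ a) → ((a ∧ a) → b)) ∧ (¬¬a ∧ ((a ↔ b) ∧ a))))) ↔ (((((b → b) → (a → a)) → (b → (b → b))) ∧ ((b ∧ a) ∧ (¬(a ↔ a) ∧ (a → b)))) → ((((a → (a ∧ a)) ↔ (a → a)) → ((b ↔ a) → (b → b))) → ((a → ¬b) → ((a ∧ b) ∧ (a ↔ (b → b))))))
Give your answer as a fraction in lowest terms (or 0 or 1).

b → b = 1 → 1 = 1
¬(b → b) = ¬1 = 0
a ↔ b = 4/5 ↔ 1 = 4/5
b → a = 1 → 4/5 = 4/5
(a ↔ b) ↔ (b → a) = 4/5 ↔ 4/5 = 1
¬((a ↔ b) ↔ (b → a)) = ¬1 = 0
¬b = ¬1 = 0
¬b ↔ a = 0 ↔ 4/5 = 1/5
¬((a ↔ b) ↔ (b → a)) ∧ (¬b ↔ a) = 0 ∧ 1/5 = 0
¬(b → b) ↔ (¬((a ↔ b) ↔ (b → a)) ∧ (¬b ↔ a)) = 0 ↔ 0 = 1
a ∧ b = 4/5 ∧ 1 = 4/5
b → b = 1 → 1 = 1
b → (b → b) = 1 → 1 = 1
¬(b → (b → b)) = ¬1 = 0
(a ∧ b) → ¬(b → (b → b)) = 4/5 → 0 = 1/5
a ∧ a = 4/5 ∧ 4/5 = 4/5
a ∧ a = 4/5 ∧ 4/5 = 4/5
(a ∧ a) → b = 4/5 → 1 = 1
(a ∧ a) → ((a ∧ a) → b) = 4/5 → 1 = 1
¬a = ¬4/5 = 1/5
¬¬a = ¬1/5 = 4/5
a ↔ b = 4/5 ↔ 1 = 4/5
(a ↔ b) ∧ a = 4/5 ∧ 4/5 = 4/5
¬¬a ∧ ((a ↔ b) ∧ a) = 4/5 ∧ 4/5 = 4/5
((a ∧ a) → ((a ∧ a) → b)) ∧ (¬¬a ∧ ((a ↔ b) ∧ a)) = 1 ∧ 4/5 = 4/5
((a ∧ b) → ¬(b → (b → b))) ∧ (((a ∧ a) → ((a ∧ a) → b)) ∧ (¬¬a ∧ ((a ↔ b) ∧ a))) = 1/5 ∧ 4/5 = 1/5
(¬(b → b) ↔ (¬((a ↔ b) ↔ (b → a)) ∧ (¬b ↔ a))) ∧ (((a ∧ b) → ¬(b → (b → b))) ∧ (((a ∧ a) → ((a ∧ a) → b)) ∧ (¬¬a ∧ ((a ↔ b) ∧ a)))) = 1 ∧ 1/5 = 1/5
b → b = 1 → 1 = 1
a → a = 4/5 → 4/5 = 1
(b → b) → (a → a) = 1 → 1 = 1
b → b = 1 → 1 = 1
b → (b → b) = 1 → 1 = 1
((b → b) → (a → a)) → (b → (b → b)) = 1 → 1 = 1
b ∧ a = 1 ∧ 4/5 = 4/5
a ↔ a = 4/5 ↔ 4/5 = 1
¬(a ↔ a) = ¬1 = 0
a → b = 4/5 → 1 = 1
¬(a ↔ a) ∧ (a → b) = 0 ∧ 1 = 0
(b ∧ a) ∧ (¬(a ↔ a) ∧ (a → b)) = 4/5 ∧ 0 = 0
(((b → b) → (a → a)) → (b → (b → b))) ∧ ((b ∧ a) ∧ (¬(a ↔ a) ∧ (a → b))) = 1 ∧ 0 = 0
a ∧ a = 4/5 ∧ 4/5 = 4/5
a → (a ∧ a) = 4/5 → 4/5 = 1
a → a = 4/5 → 4/5 = 1
(a → (a ∧ a)) ↔ (a → a) = 1 ↔ 1 = 1
b ↔ a = 1 ↔ 4/5 = 4/5
b → b = 1 → 1 = 1
(b ↔ a) → (b → b) = 4/5 → 1 = 1
((a → (a ∧ a)) ↔ (a → a)) → ((b ↔ a) → (b → b)) = 1 → 1 = 1
¬b = ¬1 = 0
a → ¬b = 4/5 → 0 = 1/5
a ∧ b = 4/5 ∧ 1 = 4/5
b → b = 1 → 1 = 1
a ↔ (b → b) = 4/5 ↔ 1 = 4/5
(a ∧ b) ∧ (a ↔ (b → b)) = 4/5 ∧ 4/5 = 4/5
(a → ¬b) → ((a ∧ b) ∧ (a ↔ (b → b))) = 1/5 → 4/5 = 1
(((a → (a ∧ a)) ↔ (a → a)) → ((b ↔ a) → (b → b))) → ((a → ¬b) → ((a ∧ b) ∧ (a ↔ (b → b)))) = 1 → 1 = 1
((((b → b) → (a → a)) → (b → (b → b))) ∧ ((b ∧ a) ∧ (¬(a ↔ a) ∧ (a → b)))) → ((((a → (a ∧ a)) ↔ (a → a)) → ((b ↔ a) → (b → b))) → ((a → ¬b) → ((a ∧ b) ∧ (a ↔ (b → b))))) = 0 → 1 = 1
((¬(b → b) ↔ (¬((a ↔ b) ↔ (b → a)) ∧ (¬b ↔ a))) ∧ (((a ∧ b) → ¬(b → (b → b))) ∧ (((a ∧ a) → ((a ∧ a) → b)) ∧ (¬¬a ∧ ((a ↔ b) ∧ a))))) ↔ (((((b → b) → (a → a)) → (b → (b → b))) ∧ ((b ∧ a) ∧ (¬(a ↔ a) ∧ (a → b)))) → ((((a → (a ∧ a)) ↔ (a → a)) → ((b ↔ a) → (b → b))) → ((a → ¬b) → ((a ∧ b) ∧ (a ↔ (b → b)))))) = 1/5 ↔ 1 = 1/5

1/5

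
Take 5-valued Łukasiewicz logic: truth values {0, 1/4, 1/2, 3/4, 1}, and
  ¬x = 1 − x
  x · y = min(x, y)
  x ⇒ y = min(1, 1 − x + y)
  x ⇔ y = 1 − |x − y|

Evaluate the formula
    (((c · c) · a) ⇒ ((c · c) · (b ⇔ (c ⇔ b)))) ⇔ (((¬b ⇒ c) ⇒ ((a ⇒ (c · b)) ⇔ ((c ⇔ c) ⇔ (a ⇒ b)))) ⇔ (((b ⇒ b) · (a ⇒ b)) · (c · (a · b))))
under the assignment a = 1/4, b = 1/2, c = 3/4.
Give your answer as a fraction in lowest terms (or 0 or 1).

1/4

c · c = 3/4 · 3/4 = 3/4
(c · c) · a = 3/4 · 1/4 = 1/4
c · c = 3/4 · 3/4 = 3/4
c ⇔ b = 3/4 ⇔ 1/2 = 3/4
b ⇔ (c ⇔ b) = 1/2 ⇔ 3/4 = 3/4
(c · c) · (b ⇔ (c ⇔ b)) = 3/4 · 3/4 = 3/4
((c · c) · a) ⇒ ((c · c) · (b ⇔ (c ⇔ b))) = 1/4 ⇒ 3/4 = 1
¬b = ¬1/2 = 1/2
¬b ⇒ c = 1/2 ⇒ 3/4 = 1
c · b = 3/4 · 1/2 = 1/2
a ⇒ (c · b) = 1/4 ⇒ 1/2 = 1
c ⇔ c = 3/4 ⇔ 3/4 = 1
a ⇒ b = 1/4 ⇒ 1/2 = 1
(c ⇔ c) ⇔ (a ⇒ b) = 1 ⇔ 1 = 1
(a ⇒ (c · b)) ⇔ ((c ⇔ c) ⇔ (a ⇒ b)) = 1 ⇔ 1 = 1
(¬b ⇒ c) ⇒ ((a ⇒ (c · b)) ⇔ ((c ⇔ c) ⇔ (a ⇒ b))) = 1 ⇒ 1 = 1
b ⇒ b = 1/2 ⇒ 1/2 = 1
a ⇒ b = 1/4 ⇒ 1/2 = 1
(b ⇒ b) · (a ⇒ b) = 1 · 1 = 1
a · b = 1/4 · 1/2 = 1/4
c · (a · b) = 3/4 · 1/4 = 1/4
((b ⇒ b) · (a ⇒ b)) · (c · (a · b)) = 1 · 1/4 = 1/4
((¬b ⇒ c) ⇒ ((a ⇒ (c · b)) ⇔ ((c ⇔ c) ⇔ (a ⇒ b)))) ⇔ (((b ⇒ b) · (a ⇒ b)) · (c · (a · b))) = 1 ⇔ 1/4 = 1/4
(((c · c) · a) ⇒ ((c · c) · (b ⇔ (c ⇔ b)))) ⇔ (((¬b ⇒ c) ⇒ ((a ⇒ (c · b)) ⇔ ((c ⇔ c) ⇔ (a ⇒ b)))) ⇔ (((b ⇒ b) · (a ⇒ b)) · (c · (a · b)))) = 1 ⇔ 1/4 = 1/4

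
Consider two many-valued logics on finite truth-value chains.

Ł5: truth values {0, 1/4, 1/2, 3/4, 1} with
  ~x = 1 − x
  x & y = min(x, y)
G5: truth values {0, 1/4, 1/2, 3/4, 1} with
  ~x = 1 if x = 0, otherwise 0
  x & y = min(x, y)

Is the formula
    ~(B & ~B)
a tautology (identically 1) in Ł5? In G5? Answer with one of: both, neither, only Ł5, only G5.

In Ł5: at B = 1/4 the value is 3/4 — not a tautology.
In G5: every assignment gives 1 — tautology.

only G5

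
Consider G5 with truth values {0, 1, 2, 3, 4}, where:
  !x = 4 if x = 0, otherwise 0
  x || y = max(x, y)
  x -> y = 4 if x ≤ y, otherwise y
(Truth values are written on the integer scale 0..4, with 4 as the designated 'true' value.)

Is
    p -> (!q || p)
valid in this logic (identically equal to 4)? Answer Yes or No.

Yes

At p = 3, q = 0, for instance:
!q = !0 = 4
!q || p = 4 || 3 = 4
p -> (!q || p) = 3 -> 4 = 4
and checking the remaining 24 assignments likewise gives ≥ 4 in every case.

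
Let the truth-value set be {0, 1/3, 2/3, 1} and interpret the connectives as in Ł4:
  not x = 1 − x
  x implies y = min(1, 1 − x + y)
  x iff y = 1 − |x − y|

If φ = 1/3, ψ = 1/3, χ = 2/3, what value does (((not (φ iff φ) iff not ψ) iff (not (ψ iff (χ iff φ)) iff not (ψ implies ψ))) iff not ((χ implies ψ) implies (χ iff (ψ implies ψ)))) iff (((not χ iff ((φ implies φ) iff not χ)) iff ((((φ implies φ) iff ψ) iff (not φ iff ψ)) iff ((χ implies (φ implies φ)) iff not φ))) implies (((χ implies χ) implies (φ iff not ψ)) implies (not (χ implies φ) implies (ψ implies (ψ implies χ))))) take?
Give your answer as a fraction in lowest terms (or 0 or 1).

1/3

φ iff φ = 1/3 iff 1/3 = 1
not (φ iff φ) = not 1 = 0
not ψ = not 1/3 = 2/3
not (φ iff φ) iff not ψ = 0 iff 2/3 = 1/3
χ iff φ = 2/3 iff 1/3 = 2/3
ψ iff (χ iff φ) = 1/3 iff 2/3 = 2/3
not (ψ iff (χ iff φ)) = not 2/3 = 1/3
ψ implies ψ = 1/3 implies 1/3 = 1
not (ψ implies ψ) = not 1 = 0
not (ψ iff (χ iff φ)) iff not (ψ implies ψ) = 1/3 iff 0 = 2/3
(not (φ iff φ) iff not ψ) iff (not (ψ iff (χ iff φ)) iff not (ψ implies ψ)) = 1/3 iff 2/3 = 2/3
χ implies ψ = 2/3 implies 1/3 = 2/3
ψ implies ψ = 1/3 implies 1/3 = 1
χ iff (ψ implies ψ) = 2/3 iff 1 = 2/3
(χ implies ψ) implies (χ iff (ψ implies ψ)) = 2/3 implies 2/3 = 1
not ((χ implies ψ) implies (χ iff (ψ implies ψ))) = not 1 = 0
((not (φ iff φ) iff not ψ) iff (not (ψ iff (χ iff φ)) iff not (ψ implies ψ))) iff not ((χ implies ψ) implies (χ iff (ψ implies ψ))) = 2/3 iff 0 = 1/3
not χ = not 2/3 = 1/3
φ implies φ = 1/3 implies 1/3 = 1
not χ = not 2/3 = 1/3
(φ implies φ) iff not χ = 1 iff 1/3 = 1/3
not χ iff ((φ implies φ) iff not χ) = 1/3 iff 1/3 = 1
φ implies φ = 1/3 implies 1/3 = 1
(φ implies φ) iff ψ = 1 iff 1/3 = 1/3
not φ = not 1/3 = 2/3
not φ iff ψ = 2/3 iff 1/3 = 2/3
((φ implies φ) iff ψ) iff (not φ iff ψ) = 1/3 iff 2/3 = 2/3
φ implies φ = 1/3 implies 1/3 = 1
χ implies (φ implies φ) = 2/3 implies 1 = 1
not φ = not 1/3 = 2/3
(χ implies (φ implies φ)) iff not φ = 1 iff 2/3 = 2/3
(((φ implies φ) iff ψ) iff (not φ iff ψ)) iff ((χ implies (φ implies φ)) iff not φ) = 2/3 iff 2/3 = 1
(not χ iff ((φ implies φ) iff not χ)) iff ((((φ implies φ) iff ψ) iff (not φ iff ψ)) iff ((χ implies (φ implies φ)) iff not φ)) = 1 iff 1 = 1
χ implies χ = 2/3 implies 2/3 = 1
not ψ = not 1/3 = 2/3
φ iff not ψ = 1/3 iff 2/3 = 2/3
(χ implies χ) implies (φ iff not ψ) = 1 implies 2/3 = 2/3
χ implies φ = 2/3 implies 1/3 = 2/3
not (χ implies φ) = not 2/3 = 1/3
ψ implies χ = 1/3 implies 2/3 = 1
ψ implies (ψ implies χ) = 1/3 implies 1 = 1
not (χ implies φ) implies (ψ implies (ψ implies χ)) = 1/3 implies 1 = 1
((χ implies χ) implies (φ iff not ψ)) implies (not (χ implies φ) implies (ψ implies (ψ implies χ))) = 2/3 implies 1 = 1
((not χ iff ((φ implies φ) iff not χ)) iff ((((φ implies φ) iff ψ) iff (not φ iff ψ)) iff ((χ implies (φ implies φ)) iff not φ))) implies (((χ implies χ) implies (φ iff not ψ)) implies (not (χ implies φ) implies (ψ implies (ψ implies χ)))) = 1 implies 1 = 1
(((not (φ iff φ) iff not ψ) iff (not (ψ iff (χ iff φ)) iff not (ψ implies ψ))) iff not ((χ implies ψ) implies (χ iff (ψ implies ψ)))) iff (((not χ iff ((φ implies φ) iff not χ)) iff ((((φ implies φ) iff ψ) iff (not φ iff ψ)) iff ((χ implies (φ implies φ)) iff not φ))) implies (((χ implies χ) implies (φ iff not ψ)) implies (not (χ implies φ) implies (ψ implies (ψ implies χ))))) = 1/3 iff 1 = 1/3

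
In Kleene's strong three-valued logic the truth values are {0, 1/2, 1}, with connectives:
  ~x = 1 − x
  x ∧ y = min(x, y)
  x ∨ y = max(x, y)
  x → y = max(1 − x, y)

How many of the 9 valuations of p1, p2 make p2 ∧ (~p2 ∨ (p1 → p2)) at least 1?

p1 = 0, p2 = 0 ↦ 0  <
p1 = 0, p2 = 1/2 ↦ 1/2  <
p1 = 0, p2 = 1 ↦ 1  ≥
p1 = 1/2, p2 = 0 ↦ 0  <
p1 = 1/2, p2 = 1/2 ↦ 1/2  <
p1 = 1/2, p2 = 1 ↦ 1  ≥
p1 = 1, p2 = 0 ↦ 0  <
p1 = 1, p2 = 1/2 ↦ 1/2  <
p1 = 1, p2 = 1 ↦ 1  ≥
So 3 of the 9 assignments meet the threshold.

3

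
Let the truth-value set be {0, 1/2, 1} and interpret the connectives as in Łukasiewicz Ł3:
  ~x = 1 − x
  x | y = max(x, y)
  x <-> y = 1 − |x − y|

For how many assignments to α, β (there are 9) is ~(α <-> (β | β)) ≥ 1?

α = 0, β = 0 ↦ 0  <
α = 0, β = 1/2 ↦ 1/2  <
α = 0, β = 1 ↦ 1  ≥
α = 1/2, β = 0 ↦ 1/2  <
α = 1/2, β = 1/2 ↦ 0  <
α = 1/2, β = 1 ↦ 1/2  <
α = 1, β = 0 ↦ 1  ≥
α = 1, β = 1/2 ↦ 1/2  <
α = 1, β = 1 ↦ 0  <
So 2 of the 9 assignments meet the threshold.

2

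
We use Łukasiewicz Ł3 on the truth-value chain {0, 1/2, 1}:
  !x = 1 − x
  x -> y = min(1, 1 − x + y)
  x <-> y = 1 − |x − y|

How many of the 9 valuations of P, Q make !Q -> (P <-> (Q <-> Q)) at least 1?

P = 0, Q = 0 ↦ 0  <
P = 0, Q = 1/2 ↦ 1/2  <
P = 0, Q = 1 ↦ 1  ≥
P = 1/2, Q = 0 ↦ 1/2  <
P = 1/2, Q = 1/2 ↦ 1  ≥
P = 1/2, Q = 1 ↦ 1  ≥
P = 1, Q = 0 ↦ 1  ≥
P = 1, Q = 1/2 ↦ 1  ≥
P = 1, Q = 1 ↦ 1  ≥
So 6 of the 9 assignments meet the threshold.

6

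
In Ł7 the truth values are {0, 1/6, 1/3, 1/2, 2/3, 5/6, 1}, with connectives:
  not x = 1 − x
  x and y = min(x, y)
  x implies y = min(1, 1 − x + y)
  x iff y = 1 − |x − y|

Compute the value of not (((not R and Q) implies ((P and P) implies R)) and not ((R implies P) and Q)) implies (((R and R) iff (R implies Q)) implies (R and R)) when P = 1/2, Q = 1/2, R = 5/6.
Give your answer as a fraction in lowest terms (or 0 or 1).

not R = not 5/6 = 1/6
not R and Q = 1/6 and 1/2 = 1/6
P and P = 1/2 and 1/2 = 1/2
(P and P) implies R = 1/2 implies 5/6 = 1
(not R and Q) implies ((P and P) implies R) = 1/6 implies 1 = 1
R implies P = 5/6 implies 1/2 = 2/3
(R implies P) and Q = 2/3 and 1/2 = 1/2
not ((R implies P) and Q) = not 1/2 = 1/2
((not R and Q) implies ((P and P) implies R)) and not ((R implies P) and Q) = 1 and 1/2 = 1/2
not (((not R and Q) implies ((P and P) implies R)) and not ((R implies P) and Q)) = not 1/2 = 1/2
R and R = 5/6 and 5/6 = 5/6
R implies Q = 5/6 implies 1/2 = 2/3
(R and R) iff (R implies Q) = 5/6 iff 2/3 = 5/6
R and R = 5/6 and 5/6 = 5/6
((R and R) iff (R implies Q)) implies (R and R) = 5/6 implies 5/6 = 1
not (((not R and Q) implies ((P and P) implies R)) and not ((R implies P) and Q)) implies (((R and R) iff (R implies Q)) implies (R and R)) = 1/2 implies 1 = 1

1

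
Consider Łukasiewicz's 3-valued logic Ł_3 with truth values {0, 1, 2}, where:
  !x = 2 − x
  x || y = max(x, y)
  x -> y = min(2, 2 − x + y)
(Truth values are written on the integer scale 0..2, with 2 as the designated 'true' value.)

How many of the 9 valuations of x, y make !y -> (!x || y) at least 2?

x = 0, y = 0 ↦ 2  ≥
x = 0, y = 1 ↦ 2  ≥
x = 0, y = 2 ↦ 2  ≥
x = 1, y = 0 ↦ 1  <
x = 1, y = 1 ↦ 2  ≥
x = 1, y = 2 ↦ 2  ≥
x = 2, y = 0 ↦ 0  <
x = 2, y = 1 ↦ 2  ≥
x = 2, y = 2 ↦ 2  ≥
So 7 of the 9 assignments meet the threshold.

7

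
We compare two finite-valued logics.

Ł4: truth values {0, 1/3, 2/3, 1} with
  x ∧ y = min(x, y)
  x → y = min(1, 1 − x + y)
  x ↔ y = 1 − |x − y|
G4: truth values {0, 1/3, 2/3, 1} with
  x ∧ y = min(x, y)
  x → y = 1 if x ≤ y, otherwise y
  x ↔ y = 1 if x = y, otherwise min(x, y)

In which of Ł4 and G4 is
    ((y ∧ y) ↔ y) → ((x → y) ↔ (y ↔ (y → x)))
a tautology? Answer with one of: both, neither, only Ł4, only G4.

In Ł4: at x = 0, y = 0 the value is 0 — not a tautology.
In G4: at x = 0, y = 0 the value is 0 — not a tautology.

neither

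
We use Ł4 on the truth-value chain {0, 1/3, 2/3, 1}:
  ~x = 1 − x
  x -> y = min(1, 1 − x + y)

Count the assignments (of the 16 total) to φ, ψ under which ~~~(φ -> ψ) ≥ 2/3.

3

φ = 0, ψ = 0 ↦ 0  <
φ = 0, ψ = 1/3 ↦ 0  <
φ = 0, ψ = 2/3 ↦ 0  <
φ = 0, ψ = 1 ↦ 0  <
φ = 1/3, ψ = 0 ↦ 1/3  <
φ = 1/3, ψ = 1/3 ↦ 0  <
φ = 1/3, ψ = 2/3 ↦ 0  <
φ = 1/3, ψ = 1 ↦ 0  <
φ = 2/3, ψ = 0 ↦ 2/3  ≥
φ = 2/3, ψ = 1/3 ↦ 1/3  <
φ = 2/3, ψ = 2/3 ↦ 0  <
φ = 2/3, ψ = 1 ↦ 0  <
φ = 1, ψ = 0 ↦ 1  ≥
φ = 1, ψ = 1/3 ↦ 2/3  ≥
φ = 1, ψ = 2/3 ↦ 1/3  <
φ = 1, ψ = 1 ↦ 0  <
So 3 of the 16 assignments meet the threshold.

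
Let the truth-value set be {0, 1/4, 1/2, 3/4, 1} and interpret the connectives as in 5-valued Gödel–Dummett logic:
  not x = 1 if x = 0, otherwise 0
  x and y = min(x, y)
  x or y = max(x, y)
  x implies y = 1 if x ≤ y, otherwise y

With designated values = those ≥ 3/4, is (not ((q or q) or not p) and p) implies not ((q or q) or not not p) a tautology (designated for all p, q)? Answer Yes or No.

No

Counterexample: take p = 1/4, q = 0.
q or q = 0 or 0 = 0
not p = not 1/4 = 0
(q or q) or not p = 0 or 0 = 0
not ((q or q) or not p) = not 0 = 1
not ((q or q) or not p) and p = 1 and 1/4 = 1/4
q or q = 0 or 0 = 0
not p = not 1/4 = 0
not not p = not 0 = 1
(q or q) or not not p = 0 or 1 = 1
not ((q or q) or not not p) = not 1 = 0
(not ((q or q) or not p) and p) implies not ((q or q) or not not p) = 1/4 implies 0 = 0
This gives 0, which is below 3/4.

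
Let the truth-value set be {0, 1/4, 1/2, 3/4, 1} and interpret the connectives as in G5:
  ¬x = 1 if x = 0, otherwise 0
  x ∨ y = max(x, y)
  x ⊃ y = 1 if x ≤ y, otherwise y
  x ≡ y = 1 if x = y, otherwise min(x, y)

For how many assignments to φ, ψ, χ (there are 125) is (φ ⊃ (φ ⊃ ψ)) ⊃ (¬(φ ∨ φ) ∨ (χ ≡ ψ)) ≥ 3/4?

82

value 1: 75 assignments (counts)
value 3/4: 7 assignments (counts)
value 1/2: 12 assignments
value 1/4: 15 assignments
value 0: 16 assignments
So 82 of the 125 assignments meet the threshold.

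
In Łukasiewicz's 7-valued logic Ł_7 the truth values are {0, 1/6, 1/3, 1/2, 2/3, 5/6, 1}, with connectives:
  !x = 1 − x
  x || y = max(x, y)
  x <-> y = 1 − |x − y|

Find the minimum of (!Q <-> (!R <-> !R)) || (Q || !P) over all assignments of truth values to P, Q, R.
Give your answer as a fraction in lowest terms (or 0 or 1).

Take P = 1/2, Q = 1/2, R = 0:
!Q = !1/2 = 1/2
!R = !0 = 1
!R = !0 = 1
!R <-> !R = 1 <-> 1 = 1
!Q <-> (!R <-> !R) = 1/2 <-> 1 = 1/2
!P = !1/2 = 1/2
Q || !P = 1/2 || 1/2 = 1/2
(!Q <-> (!R <-> !R)) || (Q || !P) = 1/2 || 1/2 = 1/2
No assignment yields a value below 1/2, so this is the minimum.

1/2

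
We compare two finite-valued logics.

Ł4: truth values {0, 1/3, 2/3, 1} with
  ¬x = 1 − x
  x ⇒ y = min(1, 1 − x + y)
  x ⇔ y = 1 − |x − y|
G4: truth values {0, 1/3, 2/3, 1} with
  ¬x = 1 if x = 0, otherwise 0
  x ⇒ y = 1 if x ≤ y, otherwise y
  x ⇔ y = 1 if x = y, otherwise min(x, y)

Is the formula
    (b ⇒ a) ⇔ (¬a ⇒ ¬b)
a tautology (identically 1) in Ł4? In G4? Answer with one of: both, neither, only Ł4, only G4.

In Ł4: every assignment gives 1 — tautology.
In G4: at a = 1/3, b = 2/3 the value is 1/3 — not a tautology.

only Ł4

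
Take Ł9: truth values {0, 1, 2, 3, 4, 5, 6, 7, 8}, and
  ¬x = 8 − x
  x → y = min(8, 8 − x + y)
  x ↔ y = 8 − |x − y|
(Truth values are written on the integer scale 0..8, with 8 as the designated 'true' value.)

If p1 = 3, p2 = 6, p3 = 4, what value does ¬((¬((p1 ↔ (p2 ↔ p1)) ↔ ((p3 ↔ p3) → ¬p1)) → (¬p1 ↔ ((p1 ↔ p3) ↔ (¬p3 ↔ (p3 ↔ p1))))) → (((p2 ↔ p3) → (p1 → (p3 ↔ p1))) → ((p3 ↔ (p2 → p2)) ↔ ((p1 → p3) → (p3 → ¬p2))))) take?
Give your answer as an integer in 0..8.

2

p2 ↔ p1 = 6 ↔ 3 = 5
p1 ↔ (p2 ↔ p1) = 3 ↔ 5 = 6
p3 ↔ p3 = 4 ↔ 4 = 8
¬p1 = ¬3 = 5
(p3 ↔ p3) → ¬p1 = 8 → 5 = 5
(p1 ↔ (p2 ↔ p1)) ↔ ((p3 ↔ p3) → ¬p1) = 6 ↔ 5 = 7
¬((p1 ↔ (p2 ↔ p1)) ↔ ((p3 ↔ p3) → ¬p1)) = ¬7 = 1
¬p1 = ¬3 = 5
p1 ↔ p3 = 3 ↔ 4 = 7
¬p3 = ¬4 = 4
p3 ↔ p1 = 4 ↔ 3 = 7
¬p3 ↔ (p3 ↔ p1) = 4 ↔ 7 = 5
(p1 ↔ p3) ↔ (¬p3 ↔ (p3 ↔ p1)) = 7 ↔ 5 = 6
¬p1 ↔ ((p1 ↔ p3) ↔ (¬p3 ↔ (p3 ↔ p1))) = 5 ↔ 6 = 7
¬((p1 ↔ (p2 ↔ p1)) ↔ ((p3 ↔ p3) → ¬p1)) → (¬p1 ↔ ((p1 ↔ p3) ↔ (¬p3 ↔ (p3 ↔ p1)))) = 1 → 7 = 8
p2 ↔ p3 = 6 ↔ 4 = 6
p3 ↔ p1 = 4 ↔ 3 = 7
p1 → (p3 ↔ p1) = 3 → 7 = 8
(p2 ↔ p3) → (p1 → (p3 ↔ p1)) = 6 → 8 = 8
p2 → p2 = 6 → 6 = 8
p3 ↔ (p2 → p2) = 4 ↔ 8 = 4
p1 → p3 = 3 → 4 = 8
¬p2 = ¬6 = 2
p3 → ¬p2 = 4 → 2 = 6
(p1 → p3) → (p3 → ¬p2) = 8 → 6 = 6
(p3 ↔ (p2 → p2)) ↔ ((p1 → p3) → (p3 → ¬p2)) = 4 ↔ 6 = 6
((p2 ↔ p3) → (p1 → (p3 ↔ p1))) → ((p3 ↔ (p2 → p2)) ↔ ((p1 → p3) → (p3 → ¬p2))) = 8 → 6 = 6
(¬((p1 ↔ (p2 ↔ p1)) ↔ ((p3 ↔ p3) → ¬p1)) → (¬p1 ↔ ((p1 ↔ p3) ↔ (¬p3 ↔ (p3 ↔ p1))))) → (((p2 ↔ p3) → (p1 → (p3 ↔ p1))) → ((p3 ↔ (p2 → p2)) ↔ ((p1 → p3) → (p3 → ¬p2)))) = 8 → 6 = 6
¬((¬((p1 ↔ (p2 ↔ p1)) ↔ ((p3 ↔ p3) → ¬p1)) → (¬p1 ↔ ((p1 ↔ p3) ↔ (¬p3 ↔ (p3 ↔ p1))))) → (((p2 ↔ p3) → (p1 → (p3 ↔ p1))) → ((p3 ↔ (p2 → p2)) ↔ ((p1 → p3) → (p3 → ¬p2))))) = ¬6 = 2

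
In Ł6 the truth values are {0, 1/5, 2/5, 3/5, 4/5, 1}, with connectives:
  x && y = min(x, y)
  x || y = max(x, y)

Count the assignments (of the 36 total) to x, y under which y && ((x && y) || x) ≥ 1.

value 1: 1 assignment (counts)
value 4/5: 3 assignments
value 3/5: 5 assignments
value 2/5: 7 assignments
value 1/5: 9 assignments
value 0: 11 assignments
So 1 of the 36 assignments meets the threshold.

1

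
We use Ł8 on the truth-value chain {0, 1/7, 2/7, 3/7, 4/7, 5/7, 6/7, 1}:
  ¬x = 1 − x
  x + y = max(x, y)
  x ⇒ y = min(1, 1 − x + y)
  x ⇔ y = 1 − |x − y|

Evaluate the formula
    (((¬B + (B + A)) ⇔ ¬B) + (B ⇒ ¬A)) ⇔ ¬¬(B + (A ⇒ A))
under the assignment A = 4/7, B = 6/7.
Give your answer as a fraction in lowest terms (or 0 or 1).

4/7

¬B = ¬6/7 = 1/7
B + A = 6/7 + 4/7 = 6/7
¬B + (B + A) = 1/7 + 6/7 = 6/7
¬B = ¬6/7 = 1/7
(¬B + (B + A)) ⇔ ¬B = 6/7 ⇔ 1/7 = 2/7
¬A = ¬4/7 = 3/7
B ⇒ ¬A = 6/7 ⇒ 3/7 = 4/7
((¬B + (B + A)) ⇔ ¬B) + (B ⇒ ¬A) = 2/7 + 4/7 = 4/7
A ⇒ A = 4/7 ⇒ 4/7 = 1
B + (A ⇒ A) = 6/7 + 1 = 1
¬(B + (A ⇒ A)) = ¬1 = 0
¬¬(B + (A ⇒ A)) = ¬0 = 1
(((¬B + (B + A)) ⇔ ¬B) + (B ⇒ ¬A)) ⇔ ¬¬(B + (A ⇒ A)) = 4/7 ⇔ 1 = 4/7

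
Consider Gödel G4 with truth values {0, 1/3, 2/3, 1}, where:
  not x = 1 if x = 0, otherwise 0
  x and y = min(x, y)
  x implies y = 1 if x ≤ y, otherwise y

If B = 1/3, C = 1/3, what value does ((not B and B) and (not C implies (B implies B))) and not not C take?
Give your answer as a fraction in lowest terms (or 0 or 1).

0

not B = not 1/3 = 0
not B and B = 0 and 1/3 = 0
not C = not 1/3 = 0
B implies B = 1/3 implies 1/3 = 1
not C implies (B implies B) = 0 implies 1 = 1
(not B and B) and (not C implies (B implies B)) = 0 and 1 = 0
not C = not 1/3 = 0
not not C = not 0 = 1
((not B and B) and (not C implies (B implies B))) and not not C = 0 and 1 = 0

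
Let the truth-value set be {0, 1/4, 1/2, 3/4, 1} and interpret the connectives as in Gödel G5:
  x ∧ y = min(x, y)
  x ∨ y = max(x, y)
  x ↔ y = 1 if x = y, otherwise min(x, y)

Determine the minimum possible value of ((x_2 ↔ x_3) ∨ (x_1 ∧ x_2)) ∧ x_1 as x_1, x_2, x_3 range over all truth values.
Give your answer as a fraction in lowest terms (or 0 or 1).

0

Take x_1 = 0, x_2 = 0, x_3 = 0:
x_2 ↔ x_3 = 0 ↔ 0 = 1
x_1 ∧ x_2 = 0 ∧ 0 = 0
(x_2 ↔ x_3) ∨ (x_1 ∧ x_2) = 1 ∨ 0 = 1
((x_2 ↔ x_3) ∨ (x_1 ∧ x_2)) ∧ x_1 = 1 ∧ 0 = 0
No assignment yields a value below 0, so this is the minimum.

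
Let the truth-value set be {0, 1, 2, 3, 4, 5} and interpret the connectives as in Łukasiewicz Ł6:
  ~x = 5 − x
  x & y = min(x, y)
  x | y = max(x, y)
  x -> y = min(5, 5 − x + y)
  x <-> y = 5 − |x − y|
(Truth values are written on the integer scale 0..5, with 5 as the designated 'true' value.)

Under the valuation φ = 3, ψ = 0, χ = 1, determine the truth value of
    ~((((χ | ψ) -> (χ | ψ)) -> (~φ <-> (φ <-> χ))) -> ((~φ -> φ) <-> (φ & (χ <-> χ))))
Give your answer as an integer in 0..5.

χ | ψ = 1 | 0 = 1
χ | ψ = 1 | 0 = 1
(χ | ψ) -> (χ | ψ) = 1 -> 1 = 5
~φ = ~3 = 2
φ <-> χ = 3 <-> 1 = 3
~φ <-> (φ <-> χ) = 2 <-> 3 = 4
((χ | ψ) -> (χ | ψ)) -> (~φ <-> (φ <-> χ)) = 5 -> 4 = 4
~φ = ~3 = 2
~φ -> φ = 2 -> 3 = 5
χ <-> χ = 1 <-> 1 = 5
φ & (χ <-> χ) = 3 & 5 = 3
(~φ -> φ) <-> (φ & (χ <-> χ)) = 5 <-> 3 = 3
(((χ | ψ) -> (χ | ψ)) -> (~φ <-> (φ <-> χ))) -> ((~φ -> φ) <-> (φ & (χ <-> χ))) = 4 -> 3 = 4
~((((χ | ψ) -> (χ | ψ)) -> (~φ <-> (φ <-> χ))) -> ((~φ -> φ) <-> (φ & (χ <-> χ)))) = ~4 = 1

1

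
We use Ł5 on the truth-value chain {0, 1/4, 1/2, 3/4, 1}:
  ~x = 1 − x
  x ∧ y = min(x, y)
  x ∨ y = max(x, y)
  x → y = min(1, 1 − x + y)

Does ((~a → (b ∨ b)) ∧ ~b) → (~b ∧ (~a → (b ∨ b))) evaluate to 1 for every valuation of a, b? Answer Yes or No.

Yes

At a = 1/2, b = 1, for instance:
~a = ~1/2 = 1/2
b ∨ b = 1 ∨ 1 = 1
~a → (b ∨ b) = 1/2 → 1 = 1
~b = ~1 = 0
(~a → (b ∨ b)) ∧ ~b = 1 ∧ 0 = 0
~b ∧ (~a → (b ∨ b)) = 0 ∧ 1 = 0
((~a → (b ∨ b)) ∧ ~b) → (~b ∧ (~a → (b ∨ b))) = 0 → 0 = 1
and checking the remaining 24 assignments likewise gives ≥ 1 in every case.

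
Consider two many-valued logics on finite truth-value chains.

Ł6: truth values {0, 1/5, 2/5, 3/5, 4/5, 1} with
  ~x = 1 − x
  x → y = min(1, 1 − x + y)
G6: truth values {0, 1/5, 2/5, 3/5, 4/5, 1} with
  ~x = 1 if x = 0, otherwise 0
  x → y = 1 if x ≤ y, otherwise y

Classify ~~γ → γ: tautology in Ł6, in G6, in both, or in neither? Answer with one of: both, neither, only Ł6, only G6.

only Ł6

In Ł6: every assignment gives 1 — tautology.
In G6: at γ = 1/5 the value is 1/5 — not a tautology.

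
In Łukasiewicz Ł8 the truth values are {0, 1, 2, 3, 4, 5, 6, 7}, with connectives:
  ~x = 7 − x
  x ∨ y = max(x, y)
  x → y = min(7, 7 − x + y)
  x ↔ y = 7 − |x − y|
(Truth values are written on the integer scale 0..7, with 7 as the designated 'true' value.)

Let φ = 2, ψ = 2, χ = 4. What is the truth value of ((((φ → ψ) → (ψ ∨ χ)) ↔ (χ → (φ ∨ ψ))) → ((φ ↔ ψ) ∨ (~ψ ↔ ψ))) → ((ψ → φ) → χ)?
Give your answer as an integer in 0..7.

4

φ → ψ = 2 → 2 = 7
ψ ∨ χ = 2 ∨ 4 = 4
(φ → ψ) → (ψ ∨ χ) = 7 → 4 = 4
φ ∨ ψ = 2 ∨ 2 = 2
χ → (φ ∨ ψ) = 4 → 2 = 5
((φ → ψ) → (ψ ∨ χ)) ↔ (χ → (φ ∨ ψ)) = 4 ↔ 5 = 6
φ ↔ ψ = 2 ↔ 2 = 7
~ψ = ~2 = 5
~ψ ↔ ψ = 5 ↔ 2 = 4
(φ ↔ ψ) ∨ (~ψ ↔ ψ) = 7 ∨ 4 = 7
(((φ → ψ) → (ψ ∨ χ)) ↔ (χ → (φ ∨ ψ))) → ((φ ↔ ψ) ∨ (~ψ ↔ ψ)) = 6 → 7 = 7
ψ → φ = 2 → 2 = 7
(ψ → φ) → χ = 7 → 4 = 4
((((φ → ψ) → (ψ ∨ χ)) ↔ (χ → (φ ∨ ψ))) → ((φ ↔ ψ) ∨ (~ψ ↔ ψ))) → ((ψ → φ) → χ) = 7 → 4 = 4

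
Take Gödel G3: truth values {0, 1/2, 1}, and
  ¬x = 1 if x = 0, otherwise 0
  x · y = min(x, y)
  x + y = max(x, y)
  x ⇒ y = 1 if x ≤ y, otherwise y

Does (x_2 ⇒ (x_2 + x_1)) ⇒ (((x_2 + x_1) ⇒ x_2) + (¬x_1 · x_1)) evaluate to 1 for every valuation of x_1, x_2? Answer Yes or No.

No

Counterexample: take x_1 = 1/2, x_2 = 0.
x_2 + x_1 = 0 + 1/2 = 1/2
x_2 ⇒ (x_2 + x_1) = 0 ⇒ 1/2 = 1
x_2 + x_1 = 0 + 1/2 = 1/2
(x_2 + x_1) ⇒ x_2 = 1/2 ⇒ 0 = 0
¬x_1 = ¬1/2 = 0
¬x_1 · x_1 = 0 · 1/2 = 0
((x_2 + x_1) ⇒ x_2) + (¬x_1 · x_1) = 0 + 0 = 0
(x_2 ⇒ (x_2 + x_1)) ⇒ (((x_2 + x_1) ⇒ x_2) + (¬x_1 · x_1)) = 1 ⇒ 0 = 0
This gives 0 ≠ 1.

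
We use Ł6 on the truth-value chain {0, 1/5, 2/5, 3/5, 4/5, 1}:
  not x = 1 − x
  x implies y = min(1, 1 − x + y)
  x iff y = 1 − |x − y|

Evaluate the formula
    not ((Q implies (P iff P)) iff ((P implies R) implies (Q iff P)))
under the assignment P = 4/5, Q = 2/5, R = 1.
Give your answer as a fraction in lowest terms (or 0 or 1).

P iff P = 4/5 iff 4/5 = 1
Q implies (P iff P) = 2/5 implies 1 = 1
P implies R = 4/5 implies 1 = 1
Q iff P = 2/5 iff 4/5 = 3/5
(P implies R) implies (Q iff P) = 1 implies 3/5 = 3/5
(Q implies (P iff P)) iff ((P implies R) implies (Q iff P)) = 1 iff 3/5 = 3/5
not ((Q implies (P iff P)) iff ((P implies R) implies (Q iff P))) = not 3/5 = 2/5

2/5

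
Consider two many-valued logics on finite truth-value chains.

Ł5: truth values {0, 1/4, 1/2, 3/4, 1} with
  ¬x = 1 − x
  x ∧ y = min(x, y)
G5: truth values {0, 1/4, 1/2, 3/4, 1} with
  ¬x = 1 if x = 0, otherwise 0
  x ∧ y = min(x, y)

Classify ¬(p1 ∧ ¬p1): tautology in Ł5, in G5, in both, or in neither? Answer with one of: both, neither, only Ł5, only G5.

only G5

In Ł5: at p1 = 1/4 the value is 3/4 — not a tautology.
In G5: every assignment gives 1 — tautology.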